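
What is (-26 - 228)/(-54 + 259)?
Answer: -254/205 ≈ -1.2390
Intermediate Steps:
(-26 - 228)/(-54 + 259) = -254/205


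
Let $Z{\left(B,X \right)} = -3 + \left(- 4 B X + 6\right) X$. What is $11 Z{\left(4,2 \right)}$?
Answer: $-605$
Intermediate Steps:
$Z{\left(B,X \right)} = -3 + X \left(6 - 4 B X\right)$ ($Z{\left(B,X \right)} = -3 + \left(- 4 B X + 6\right) X = -3 + \left(6 - 4 B X\right) X = -3 + X \left(6 - 4 B X\right)$)
$11 Z{\left(4,2 \right)} = 11 \left(-3 + 6 \cdot 2 - 16 \cdot 2^{2}\right) = 11 \left(-3 + 12 - 16 \cdot 4\right) = 11 \left(-3 + 12 - 64\right) = 11 \left(-55\right) = -605$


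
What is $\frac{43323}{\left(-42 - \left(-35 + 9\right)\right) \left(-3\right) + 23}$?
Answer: $\frac{43323}{71} \approx 610.18$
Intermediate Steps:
$\frac{43323}{\left(-42 - \left(-35 + 9\right)\right) \left(-3\right) + 23} = \frac{43323}{\left(-42 - -26\right) \left(-3\right) + 23} = \frac{43323}{\left(-42 + 26\right) \left(-3\right) + 23} = \frac{43323}{\left(-16\right) \left(-3\right) + 23} = \frac{43323}{48 + 23} = \frac{43323}{71}$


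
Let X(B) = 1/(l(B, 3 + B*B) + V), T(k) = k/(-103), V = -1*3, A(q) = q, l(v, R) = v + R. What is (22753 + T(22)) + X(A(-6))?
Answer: 70306213/3090 ≈ 22753.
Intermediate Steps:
l(v, R) = R + v
V = -3
T(k) = -k/103 (T(k) = k*(-1/103) = -k/103)
X(B) = 1/(B + B**2) (X(B) = 1/(((3 + B*B) + B) - 3) = 1/(((3 + B**2) + B) - 3) = 1/((3 + B + B**2) - 3) = 1/(B + B**2))
(22753 + T(22)) + X(A(-6)) = (22753 - 1/103*22) + 1/((-6)*(1 - 6)) = (22753 - 22/103) - 1/6/(-5) = 2343537/103 - 1/6*(-1/5) = 2343537/103 + 1/30 = 70306213/3090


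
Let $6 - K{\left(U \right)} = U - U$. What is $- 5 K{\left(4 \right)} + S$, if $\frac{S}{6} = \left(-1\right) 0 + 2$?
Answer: $-18$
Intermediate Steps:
$K{\left(U \right)} = 6$ ($K{\left(U \right)} = 6 - \left(U - U\right) = 6 - 0 = 6 + 0 = 6$)
$S = 12$ ($S = 6 \left(\left(-1\right) 0 + 2\right) = 6 \left(0 + 2\right) = 6 \cdot 2 = 12$)
$- 5 K{\left(4 \right)} + S = \left(-5\right) 6 + 12 = -30 + 12 = -18$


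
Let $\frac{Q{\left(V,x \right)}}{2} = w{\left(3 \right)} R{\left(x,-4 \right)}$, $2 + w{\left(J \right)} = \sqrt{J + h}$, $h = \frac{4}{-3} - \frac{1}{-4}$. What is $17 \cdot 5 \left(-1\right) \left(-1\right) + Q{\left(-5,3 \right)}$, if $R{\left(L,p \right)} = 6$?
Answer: $61 + 2 \sqrt{69} \approx 77.613$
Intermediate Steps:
$h = - \frac{13}{12}$ ($h = 4 \left(- \frac{1}{3}\right) - - \frac{1}{4} = - \frac{4}{3} + \frac{1}{4} = - \frac{13}{12} \approx -1.0833$)
$w{\left(J \right)} = -2 + \sqrt{- \frac{13}{12} + J}$ ($w{\left(J \right)} = -2 + \sqrt{J - \frac{13}{12}} = -2 + \sqrt{- \frac{13}{12} + J}$)
$Q{\left(V,x \right)} = -24 + 2 \sqrt{69}$ ($Q{\left(V,x \right)} = 2 \left(-2 + \frac{\sqrt{-39 + 36 \cdot 3}}{6}\right) 6 = 2 \left(-2 + \frac{\sqrt{-39 + 108}}{6}\right) 6 = 2 \left(-2 + \frac{\sqrt{69}}{6}\right) 6 = 2 \left(-12 + \sqrt{69}\right) = -24 + 2 \sqrt{69}$)
$17 \cdot 5 \left(-1\right) \left(-1\right) + Q{\left(-5,3 \right)} = 17 \cdot 5 \left(-1\right) \left(-1\right) - \left(24 - 2 \sqrt{69}\right) = 17 \left(\left(-5\right) \left(-1\right)\right) - \left(24 - 2 \sqrt{69}\right) = 17 \cdot 5 - \left(24 - 2 \sqrt{69}\right) = 85 - \left(24 - 2 \sqrt{69}\right) = 61 + 2 \sqrt{69}$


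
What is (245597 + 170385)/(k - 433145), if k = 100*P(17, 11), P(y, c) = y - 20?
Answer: -415982/433445 ≈ -0.95971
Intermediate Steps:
P(y, c) = -20 + y
k = -300 (k = 100*(-20 + 17) = 100*(-3) = -300)
(245597 + 170385)/(k - 433145) = (245597 + 170385)/(-300 - 433145) = 415982/(-433445) = 415982*(-1/433445) = -415982/433445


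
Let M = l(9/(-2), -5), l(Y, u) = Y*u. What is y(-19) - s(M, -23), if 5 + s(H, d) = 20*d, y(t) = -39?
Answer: 426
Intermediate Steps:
M = 45/2 (M = (9/(-2))*(-5) = (9*(-½))*(-5) = -9/2*(-5) = 45/2 ≈ 22.500)
s(H, d) = -5 + 20*d
y(-19) - s(M, -23) = -39 - (-5 + 20*(-23)) = -39 - (-5 - 460) = -39 - 1*(-465) = -39 + 465 = 426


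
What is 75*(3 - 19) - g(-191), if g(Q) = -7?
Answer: -1193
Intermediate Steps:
75*(3 - 19) - g(-191) = 75*(3 - 19) - 1*(-7) = 75*(-16) + 7 = -1200 + 7 = -1193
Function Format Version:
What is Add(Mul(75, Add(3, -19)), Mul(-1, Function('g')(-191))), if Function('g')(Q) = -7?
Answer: -1193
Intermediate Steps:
Add(Mul(75, Add(3, -19)), Mul(-1, Function('g')(-191))) = Add(Mul(75, Add(3, -19)), Mul(-1, -7)) = Add(Mul(75, -16), 7) = Add(-1200, 7) = -1193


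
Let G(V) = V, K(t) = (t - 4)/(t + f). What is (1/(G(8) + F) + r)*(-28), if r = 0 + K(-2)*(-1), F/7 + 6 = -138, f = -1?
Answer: 14007/250 ≈ 56.028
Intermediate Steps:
F = -1008 (F = -42 + 7*(-138) = -42 - 966 = -1008)
K(t) = (-4 + t)/(-1 + t) (K(t) = (t - 4)/(t - 1) = (-4 + t)/(-1 + t))
r = -2 (r = 0 + ((-4 - 2)/(-1 - 2))*(-1) = 0 + (-6/(-3))*(-1) = 0 - ⅓*(-6)*(-1) = 0 + 2*(-1) = 0 - 2 = -2)
(1/(G(8) + F) + r)*(-28) = (1/(8 - 1008) - 2)*(-28) = (1/(-1000) - 2)*(-28) = (-1/1000 - 2)*(-28) = -2001/1000*(-28) = 14007/250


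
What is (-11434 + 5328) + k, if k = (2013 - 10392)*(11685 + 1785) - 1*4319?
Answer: -112875555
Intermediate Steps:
k = -112869449 (k = -8379*13470 - 4319 = -112865130 - 4319 = -112869449)
(-11434 + 5328) + k = (-11434 + 5328) - 112869449 = -6106 - 112869449 = -112875555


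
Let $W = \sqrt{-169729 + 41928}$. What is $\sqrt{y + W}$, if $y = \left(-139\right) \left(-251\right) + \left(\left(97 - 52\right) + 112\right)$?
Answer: $\sqrt{35046 + i \sqrt{127801}} \approx 187.21 + 0.9548 i$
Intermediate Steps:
$W = i \sqrt{127801}$ ($W = \sqrt{-127801} = i \sqrt{127801} \approx 357.49 i$)
$y = 35046$ ($y = 34889 + \left(45 + 112\right) = 34889 + 157 = 35046$)
$\sqrt{y + W} = \sqrt{35046 + i \sqrt{127801}}$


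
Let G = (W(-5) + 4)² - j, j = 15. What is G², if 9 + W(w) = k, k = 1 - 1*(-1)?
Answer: 36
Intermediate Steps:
k = 2 (k = 1 + 1 = 2)
W(w) = -7 (W(w) = -9 + 2 = -7)
G = -6 (G = (-7 + 4)² - 1*15 = (-3)² - 15 = 9 - 15 = -6)
G² = (-6)² = 36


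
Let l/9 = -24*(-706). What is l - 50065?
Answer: 102431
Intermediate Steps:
l = 152496 (l = 9*(-24*(-706)) = 9*16944 = 152496)
l - 50065 = 152496 - 50065 = 102431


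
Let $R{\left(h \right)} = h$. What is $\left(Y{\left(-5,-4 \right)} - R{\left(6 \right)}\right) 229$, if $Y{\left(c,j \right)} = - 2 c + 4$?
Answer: $1832$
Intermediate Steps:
$Y{\left(c,j \right)} = 4 - 2 c$
$\left(Y{\left(-5,-4 \right)} - R{\left(6 \right)}\right) 229 = \left(\left(4 - -10\right) - 6\right) 229 = \left(\left(4 + 10\right) - 6\right) 229 = \left(14 - 6\right) 229 = 8 \cdot 229 = 1832$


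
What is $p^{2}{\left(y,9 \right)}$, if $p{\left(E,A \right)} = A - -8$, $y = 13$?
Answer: $289$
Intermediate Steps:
$p{\left(E,A \right)} = 8 + A$ ($p{\left(E,A \right)} = A + 8 = 8 + A$)
$p^{2}{\left(y,9 \right)} = \left(8 + 9\right)^{2} = 17^{2} = 289$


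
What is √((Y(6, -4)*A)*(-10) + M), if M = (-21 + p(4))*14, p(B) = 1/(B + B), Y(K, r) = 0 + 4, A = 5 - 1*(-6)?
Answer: I*√2929/2 ≈ 27.06*I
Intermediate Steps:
A = 11 (A = 5 + 6 = 11)
Y(K, r) = 4
p(B) = 1/(2*B)
M = -1169/4 (M = (-21 + (½)/4)*14 = (-21 + (½)*(¼))*14 = (-21 + ⅛)*14 = -167/8*14 = -1169/4 ≈ -292.25)
√((Y(6, -4)*A)*(-10) + M) = √((4*11)*(-10) - 1169/4) = √(44*(-10) - 1169/4) = √(-440 - 1169/4) = √(-2929/4) = I*√2929/2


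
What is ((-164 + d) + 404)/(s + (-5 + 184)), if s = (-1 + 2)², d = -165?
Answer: 5/12 ≈ 0.41667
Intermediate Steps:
s = 1 (s = 1² = 1)
((-164 + d) + 404)/(s + (-5 + 184)) = ((-164 - 165) + 404)/(1 + (-5 + 184)) = (-329 + 404)/(1 + 179) = 75/180 = (1/180)*75 = 5/12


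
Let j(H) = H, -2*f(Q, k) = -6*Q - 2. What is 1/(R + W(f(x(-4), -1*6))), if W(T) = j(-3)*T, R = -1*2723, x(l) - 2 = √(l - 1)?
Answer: I/(-2744*I + 9*√5) ≈ -0.00036441 + 2.6726e-6*I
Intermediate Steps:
x(l) = 2 + √(-1 + l) (x(l) = 2 + √(l - 1) = 2 + √(-1 + l))
f(Q, k) = 1 + 3*Q (f(Q, k) = -(-6*Q - 2)/2 = -(-2 - 6*Q)/2 = 1 + 3*Q)
R = -2723
W(T) = -3*T
1/(R + W(f(x(-4), -1*6))) = 1/(-2723 - 3*(1 + 3*(2 + √(-1 - 4)))) = 1/(-2723 - 3*(1 + 3*(2 + √(-5)))) = 1/(-2723 - 3*(1 + 3*(2 + I*√5))) = 1/(-2723 - 3*(1 + (6 + 3*I*√5))) = 1/(-2723 - 3*(7 + 3*I*√5)) = 1/(-2723 + (-21 - 9*I*√5)) = 1/(-2744 - 9*I*√5)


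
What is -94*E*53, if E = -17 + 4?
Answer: 64766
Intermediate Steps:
E = -13
-94*E*53 = -94*(-13)*53 = 1222*53 = 64766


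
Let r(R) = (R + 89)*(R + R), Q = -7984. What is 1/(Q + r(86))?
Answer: 1/22116 ≈ 4.5216e-5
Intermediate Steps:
r(R) = 2*R*(89 + R) (r(R) = (89 + R)*(2*R) = 2*R*(89 + R))
1/(Q + r(86)) = 1/(-7984 + 2*86*(89 + 86)) = 1/(-7984 + 2*86*175) = 1/(-7984 + 30100) = 1/22116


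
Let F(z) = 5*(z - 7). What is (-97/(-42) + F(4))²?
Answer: 284089/1764 ≈ 161.05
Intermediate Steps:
F(z) = -35 + 5*z (F(z) = 5*(-7 + z) = -35 + 5*z)
(-97/(-42) + F(4))² = (-97/(-42) + (-35 + 5*4))² = (-97*(-1/42) + (-35 + 20))² = (97/42 - 15)² = (-533/42)² = 284089/1764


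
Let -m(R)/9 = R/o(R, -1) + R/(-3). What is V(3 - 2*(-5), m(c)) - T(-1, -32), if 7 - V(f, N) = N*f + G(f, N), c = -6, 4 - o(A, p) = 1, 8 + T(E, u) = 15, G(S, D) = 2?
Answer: -2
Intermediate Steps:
T(E, u) = 7 (T(E, u) = -8 + 15 = 7)
o(A, p) = 3 (o(A, p) = 4 - 1*1 = 4 - 1 = 3)
m(R) = 0 (m(R) = -9*(R/3 + R/(-3)) = -9*(R*(⅓) + R*(-⅓)) = -9*(R/3 - R/3) = -9*0 = 0)
V(f, N) = 5 - N*f (V(f, N) = 7 - (N*f + 2) = 7 - (2 + N*f) = 7 + (-2 - N*f) = 5 - N*f)
V(3 - 2*(-5), m(c)) - T(-1, -32) = (5 - 1*0*(3 - 2*(-5))) - 1*7 = (5 - 1*0*(3 + 10)) - 7 = (5 - 1*0*13) - 7 = (5 + 0) - 7 = 5 - 7 = -2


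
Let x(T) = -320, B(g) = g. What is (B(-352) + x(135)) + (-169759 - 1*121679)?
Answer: -292110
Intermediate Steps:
(B(-352) + x(135)) + (-169759 - 1*121679) = (-352 - 320) + (-169759 - 1*121679) = -672 + (-169759 - 121679) = -672 - 291438 = -292110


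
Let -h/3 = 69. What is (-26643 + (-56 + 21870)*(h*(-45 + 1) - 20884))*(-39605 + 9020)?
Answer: 7857540569595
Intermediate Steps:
h = -207 (h = -3*69 = -207)
(-26643 + (-56 + 21870)*(h*(-45 + 1) - 20884))*(-39605 + 9020) = (-26643 + (-56 + 21870)*(-207*(-45 + 1) - 20884))*(-39605 + 9020) = (-26643 + 21814*(-207*(-44) - 20884))*(-30585) = (-26643 + 21814*(9108 - 20884))*(-30585) = (-26643 + 21814*(-11776))*(-30585) = (-26643 - 256881664)*(-30585) = -256908307*(-30585) = 7857540569595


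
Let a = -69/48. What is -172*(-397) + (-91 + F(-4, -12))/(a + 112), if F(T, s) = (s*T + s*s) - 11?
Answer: 120795836/1769 ≈ 68285.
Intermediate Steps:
F(T, s) = -11 + s² + T*s (F(T, s) = (T*s + s²) - 11 = (s² + T*s) - 11 = -11 + s² + T*s)
a = -23/16 (a = -69*1/48 = -23/16 ≈ -1.4375)
-172*(-397) + (-91 + F(-4, -12))/(a + 112) = -172*(-397) + (-91 + (-11 + (-12)² - 4*(-12)))/(-23/16 + 112) = 68284 + (-91 + (-11 + 144 + 48))/(1769/16) = 68284 + (-91 + 181)*(16/1769) = 68284 + 90*(16/1769) = 68284 + 1440/1769 = 120795836/1769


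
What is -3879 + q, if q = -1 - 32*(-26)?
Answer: -3048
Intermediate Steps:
q = 831 (q = -1 + 832 = 831)
-3879 + q = -3879 + 831 = -3048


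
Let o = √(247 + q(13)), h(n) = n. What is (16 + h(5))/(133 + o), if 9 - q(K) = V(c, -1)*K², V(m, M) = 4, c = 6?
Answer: 399/2587 - 6*I*√105/2587 ≈ 0.15423 - 0.023766*I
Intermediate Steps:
q(K) = 9 - 4*K²
o = 2*I*√105 (o = √(247 + (9 - 4*13²)) = √(247 + (9 - 4*169)) = √(247 + (9 - 676)) = √(247 - 667) = √(-420) = 2*I*√105 ≈ 20.494*I)
(16 + h(5))/(133 + o) = (16 + 5)/(133 + 2*I*√105) = 21/(133 + 2*I*√105)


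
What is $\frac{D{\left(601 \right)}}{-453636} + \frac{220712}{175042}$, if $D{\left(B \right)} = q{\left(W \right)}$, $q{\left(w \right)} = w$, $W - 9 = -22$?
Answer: $\frac{50062592189}{39702676356} \approx 1.2609$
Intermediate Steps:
$W = -13$ ($W = 9 - 22 = -13$)
$D{\left(B \right)} = -13$
$\frac{D{\left(601 \right)}}{-453636} + \frac{220712}{175042} = - \frac{13}{-453636} + \frac{220712}{175042} = \left(-13\right) \left(- \frac{1}{453636}\right) + 220712 \cdot \frac{1}{175042} = \frac{13}{453636} + \frac{110356}{87521} = \frac{50062592189}{39702676356}$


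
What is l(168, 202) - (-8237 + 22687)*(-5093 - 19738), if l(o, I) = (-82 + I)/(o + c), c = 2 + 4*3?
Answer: 32651523510/91 ≈ 3.5881e+8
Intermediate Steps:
c = 14 (c = 2 + 12 = 14)
l(o, I) = (-82 + I)/(14 + o) (l(o, I) = (-82 + I)/(o + 14) = (-82 + I)/(14 + o))
l(168, 202) - (-8237 + 22687)*(-5093 - 19738) = (-82 + 202)/(14 + 168) - (-8237 + 22687)*(-5093 - 19738) = 120/182 - 14450*(-24831) = (1/182)*120 - 1*(-358807950) = 60/91 + 358807950 = 32651523510/91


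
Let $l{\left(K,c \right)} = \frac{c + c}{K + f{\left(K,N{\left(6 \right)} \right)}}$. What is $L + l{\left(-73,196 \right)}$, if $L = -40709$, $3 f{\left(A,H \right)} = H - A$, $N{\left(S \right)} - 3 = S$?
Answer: $- \frac{5578309}{137} \approx -40718.0$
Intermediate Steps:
$N{\left(S \right)} = 3 + S$
$f{\left(A,H \right)} = - \frac{A}{3} + \frac{H}{3}$ ($f{\left(A,H \right)} = \frac{H - A}{3} = - \frac{A}{3} + \frac{H}{3}$)
$l{\left(K,c \right)} = \frac{2 c}{3 + \frac{2 K}{3}}$ ($l{\left(K,c \right)} = \frac{c + c}{K - \left(- \frac{3 + 6}{3} + \frac{K}{3}\right)} = \frac{2 c}{K - \left(-3 + \frac{K}{3}\right)} = \frac{2 c}{3 + \frac{2 K}{3}}$)
$L + l{\left(-73,196 \right)} = -40709 + 6 \cdot 196 \frac{1}{9 + 2 \left(-73\right)} = -40709 + 6 \cdot 196 \frac{1}{9 - 146} = -40709 + 6 \cdot 196 \frac{1}{-137} = -40709 + 6 \cdot 196 \left(- \frac{1}{137}\right) = -40709 - \frac{1176}{137} = - \frac{5578309}{137}$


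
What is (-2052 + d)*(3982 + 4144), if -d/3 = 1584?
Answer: -55289304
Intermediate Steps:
d = -4752 (d = -3*1584 = -4752)
(-2052 + d)*(3982 + 4144) = (-2052 - 4752)*(3982 + 4144) = -6804*8126 = -55289304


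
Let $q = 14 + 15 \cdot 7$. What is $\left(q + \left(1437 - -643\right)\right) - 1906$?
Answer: $293$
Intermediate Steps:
$q = 119$ ($q = 14 + 105 = 119$)
$\left(q + \left(1437 - -643\right)\right) - 1906 = \left(119 + \left(1437 - -643\right)\right) - 1906 = \left(119 + \left(1437 + 643\right)\right) - 1906 = \left(119 + 2080\right) - 1906 = 2199 - 1906 = 293$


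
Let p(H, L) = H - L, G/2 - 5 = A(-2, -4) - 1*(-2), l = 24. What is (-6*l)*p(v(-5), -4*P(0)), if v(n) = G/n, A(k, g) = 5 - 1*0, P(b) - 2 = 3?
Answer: -10944/5 ≈ -2188.8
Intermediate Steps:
P(b) = 5 (P(b) = 2 + 3 = 5)
A(k, g) = 5 (A(k, g) = 5 + 0 = 5)
G = 24 (G = 10 + 2*(5 - 1*(-2)) = 10 + 2*(5 + 2) = 10 + 2*7 = 10 + 14 = 24)
v(n) = 24/n
(-6*l)*p(v(-5), -4*P(0)) = (-6*24)*(24/(-5) - (-4)*5) = -144*(24*(-1/5) - 1*(-20)) = -144*(-24/5 + 20) = -144*76/5 = -10944/5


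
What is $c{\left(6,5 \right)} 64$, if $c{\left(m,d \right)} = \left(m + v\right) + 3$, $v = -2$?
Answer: $448$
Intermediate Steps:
$c{\left(m,d \right)} = 1 + m$ ($c{\left(m,d \right)} = \left(m - 2\right) + 3 = \left(-2 + m\right) + 3 = 1 + m$)
$c{\left(6,5 \right)} 64 = \left(1 + 6\right) 64 = 7 \cdot 64 = 448$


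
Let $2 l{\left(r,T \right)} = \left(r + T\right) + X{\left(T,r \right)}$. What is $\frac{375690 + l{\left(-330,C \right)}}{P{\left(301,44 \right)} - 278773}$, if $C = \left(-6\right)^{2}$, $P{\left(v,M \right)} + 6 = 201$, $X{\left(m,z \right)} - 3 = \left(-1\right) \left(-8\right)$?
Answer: $- \frac{751097}{557156} \approx -1.3481$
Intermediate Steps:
$X{\left(m,z \right)} = 11$ ($X{\left(m,z \right)} = 3 - -8 = 3 + 8 = 11$)
$P{\left(v,M \right)} = 195$ ($P{\left(v,M \right)} = -6 + 201 = 195$)
$C = 36$
$l{\left(r,T \right)} = \frac{11}{2} + \frac{T}{2} + \frac{r}{2}$ ($l{\left(r,T \right)} = \frac{\left(r + T\right) + 11}{2} = \frac{\left(T + r\right) + 11}{2} = \frac{11 + T + r}{2} = \frac{11}{2} + \frac{T}{2} + \frac{r}{2}$)
$\frac{375690 + l{\left(-330,C \right)}}{P{\left(301,44 \right)} - 278773} = \frac{375690 + \left(\frac{11}{2} + \frac{1}{2} \cdot 36 + \frac{1}{2} \left(-330\right)\right)}{195 - 278773} = \frac{375690 + \left(\frac{11}{2} + 18 - 165\right)}{-278578} = \left(375690 - \frac{283}{2}\right) \left(- \frac{1}{278578}\right) = \frac{751097}{2} \left(- \frac{1}{278578}\right) = - \frac{751097}{557156}$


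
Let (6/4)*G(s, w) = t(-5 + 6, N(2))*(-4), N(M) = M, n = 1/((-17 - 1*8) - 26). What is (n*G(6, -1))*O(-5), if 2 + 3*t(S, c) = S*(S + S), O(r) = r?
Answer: 0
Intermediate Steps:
n = -1/51 (n = 1/((-17 - 8) - 26) = 1/(-25 - 26) = 1/(-51) = -1/51 ≈ -0.019608)
t(S, c) = -⅔ + 2*S²/3 (t(S, c) = -⅔ + (S*(S + S))/3 = -⅔ + (S*(2*S))/3 = -⅔ + (2*S²)/3 = -⅔ + 2*S²/3)
G(s, w) = 0 (G(s, w) = 2*((-⅔ + 2*(-5 + 6)²/3)*(-4))/3 = 2*((-⅔ + (⅔)*1²)*(-4))/3 = 2*((-⅔ + (⅔)*1)*(-4))/3 = 2*((-⅔ + ⅔)*(-4))/3 = 2*(0*(-4))/3 = (⅔)*0 = 0)
(n*G(6, -1))*O(-5) = -1/51*0*(-5) = 0*(-5) = 0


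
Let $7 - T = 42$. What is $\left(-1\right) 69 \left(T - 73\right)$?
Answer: $7452$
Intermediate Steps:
$T = -35$ ($T = 7 - 42 = -35$)
$\left(-1\right) 69 \left(T - 73\right) = \left(-1\right) 69 \left(-35 - 73\right) = - 69 \left(-35 - 73\right) = \left(-69\right) \left(-108\right) = 7452$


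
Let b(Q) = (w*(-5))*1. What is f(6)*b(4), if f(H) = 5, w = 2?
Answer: -50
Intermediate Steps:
b(Q) = -10 (b(Q) = (2*(-5))*1 = -10*1 = -10)
f(6)*b(4) = 5*(-10) = -50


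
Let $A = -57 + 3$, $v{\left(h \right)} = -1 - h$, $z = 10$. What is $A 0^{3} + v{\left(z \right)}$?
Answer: $-11$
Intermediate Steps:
$A = -54$
$A 0^{3} + v{\left(z \right)} = - 54 \cdot 0^{3} - 11 = \left(-54\right) 0 - 11 = 0 - 11 = -11$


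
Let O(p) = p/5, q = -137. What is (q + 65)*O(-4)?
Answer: 288/5 ≈ 57.600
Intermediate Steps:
O(p) = p/5 (O(p) = p*(1/5) = p/5)
(q + 65)*O(-4) = (-137 + 65)*((1/5)*(-4)) = -72*(-4/5) = 288/5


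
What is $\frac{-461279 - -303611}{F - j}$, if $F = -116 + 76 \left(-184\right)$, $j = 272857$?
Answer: $\frac{157668}{286957} \approx 0.54945$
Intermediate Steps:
$F = -14100$ ($F = -116 - 13984 = -14100$)
$\frac{-461279 - -303611}{F - j} = \frac{-461279 - -303611}{-14100 - 272857} = \frac{-461279 + 303611}{-14100 - 272857} = - \frac{157668}{-286957} = \left(-157668\right) \left(- \frac{1}{286957}\right) = \frac{157668}{286957}$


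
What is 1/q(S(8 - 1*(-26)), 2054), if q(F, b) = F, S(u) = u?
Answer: 1/34 ≈ 0.029412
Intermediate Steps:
1/q(S(8 - 1*(-26)), 2054) = 1/(8 - 1*(-26)) = 1/(8 + 26) = 1/34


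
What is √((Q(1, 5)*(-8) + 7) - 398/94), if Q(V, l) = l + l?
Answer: 11*I*√1410/47 ≈ 8.7883*I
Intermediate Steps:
Q(V, l) = 2*l
√((Q(1, 5)*(-8) + 7) - 398/94) = √(((2*5)*(-8) + 7) - 398/94) = √((10*(-8) + 7) - 398*1/94) = √((-80 + 7) - 199/47) = √(-73 - 199/47) = √(-3630/47) = 11*I*√1410/47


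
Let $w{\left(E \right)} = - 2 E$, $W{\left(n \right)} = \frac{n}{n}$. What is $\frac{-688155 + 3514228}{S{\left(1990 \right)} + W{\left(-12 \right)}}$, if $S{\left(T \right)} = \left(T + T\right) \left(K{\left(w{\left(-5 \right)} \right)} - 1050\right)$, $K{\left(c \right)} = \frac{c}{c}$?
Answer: $- \frac{2826073}{4175019} \approx -0.6769$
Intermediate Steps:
$W{\left(n \right)} = 1$
$K{\left(c \right)} = 1$
$S{\left(T \right)} = - 2098 T$ ($S{\left(T \right)} = \left(T + T\right) \left(1 - 1050\right) = 2 T \left(-1049\right) = - 2098 T$)
$\frac{-688155 + 3514228}{S{\left(1990 \right)} + W{\left(-12 \right)}} = \frac{-688155 + 3514228}{\left(-2098\right) 1990 + 1} = \frac{2826073}{-4175020 + 1} = \frac{2826073}{-4175019} = 2826073 \left(- \frac{1}{4175019}\right) = - \frac{2826073}{4175019}$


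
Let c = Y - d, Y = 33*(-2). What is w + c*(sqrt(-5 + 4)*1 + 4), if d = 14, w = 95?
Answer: -225 - 80*I ≈ -225.0 - 80.0*I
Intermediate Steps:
Y = -66
c = -80 (c = -66 - 1*14 = -66 - 14 = -80)
w + c*(sqrt(-5 + 4)*1 + 4) = 95 - 80*(sqrt(-5 + 4)*1 + 4) = 95 - 80*(sqrt(-1)*1 + 4) = 95 - 80*(I*1 + 4) = 95 - 80*(I + 4) = 95 - 80*(4 + I) = 95 + (-320 - 80*I) = -225 - 80*I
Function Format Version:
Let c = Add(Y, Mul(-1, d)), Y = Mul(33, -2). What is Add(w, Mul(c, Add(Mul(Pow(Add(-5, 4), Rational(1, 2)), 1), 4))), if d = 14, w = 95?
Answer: Add(-225, Mul(-80, I)) ≈ Add(-225.00, Mul(-80.000, I))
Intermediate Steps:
Y = -66
c = -80 (c = Add(-66, Mul(-1, 14)) = Add(-66, -14) = -80)
Add(w, Mul(c, Add(Mul(Pow(Add(-5, 4), Rational(1, 2)), 1), 4))) = Add(95, Mul(-80, Add(Mul(Pow(Add(-5, 4), Rational(1, 2)), 1), 4))) = Add(95, Mul(-80, Add(Mul(Pow(-1, Rational(1, 2)), 1), 4))) = Add(95, Mul(-80, Add(Mul(I, 1), 4))) = Add(95, Mul(-80, Add(I, 4))) = Add(95, Mul(-80, Add(4, I))) = Add(95, Add(-320, Mul(-80, I))) = Add(-225, Mul(-80, I))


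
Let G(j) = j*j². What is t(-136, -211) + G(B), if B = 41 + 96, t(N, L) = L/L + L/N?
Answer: 349704355/136 ≈ 2.5714e+6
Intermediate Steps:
t(N, L) = 1 + L/N
B = 137
G(j) = j³
t(-136, -211) + G(B) = (-211 - 136)/(-136) + 137³ = -1/136*(-347) + 2571353 = 347/136 + 2571353 = 349704355/136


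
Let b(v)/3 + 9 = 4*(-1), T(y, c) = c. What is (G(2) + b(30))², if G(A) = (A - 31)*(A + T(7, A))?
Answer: 24025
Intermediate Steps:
b(v) = -39 (b(v) = -27 + 3*(4*(-1)) = -27 + 3*(-4) = -27 - 12 = -39)
G(A) = 2*A*(-31 + A) (G(A) = (A - 31)*(A + A) = (-31 + A)*(2*A) = 2*A*(-31 + A))
(G(2) + b(30))² = (2*2*(-31 + 2) - 39)² = (2*2*(-29) - 39)² = (-116 - 39)² = (-155)² = 24025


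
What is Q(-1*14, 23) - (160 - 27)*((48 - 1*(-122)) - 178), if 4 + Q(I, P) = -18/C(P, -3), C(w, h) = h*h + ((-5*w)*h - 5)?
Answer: 369922/349 ≈ 1059.9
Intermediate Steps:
C(w, h) = -5 + h² - 5*h*w (C(w, h) = h² + (-5*h*w - 5) = h² + (-5 - 5*h*w) = -5 + h² - 5*h*w)
Q(I, P) = -4 - 18/(4 + 15*P) (Q(I, P) = -4 - 18/(-5 + (-3)² - 5*(-3)*P) = -4 - 18/(-5 + 9 + 15*P) = -4 - 18/(4 + 15*P))
Q(-1*14, 23) - (160 - 27)*((48 - 1*(-122)) - 178) = 2*(-17 - 30*23)/(4 + 15*23) - (160 - 27)*((48 - 1*(-122)) - 178) = 2*(-17 - 690)/(4 + 345) - 133*((48 + 122) - 178) = 2*(-707)/349 - 133*(170 - 178) = 2*(1/349)*(-707) - 133*(-8) = -1414/349 - 1*(-1064) = -1414/349 + 1064 = 369922/349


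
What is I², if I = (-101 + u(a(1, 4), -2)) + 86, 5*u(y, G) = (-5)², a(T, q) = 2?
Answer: 100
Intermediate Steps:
u(y, G) = 5 (u(y, G) = (⅕)*(-5)² = (⅕)*25 = 5)
I = -10 (I = (-101 + 5) + 86 = -96 + 86 = -10)
I² = (-10)² = 100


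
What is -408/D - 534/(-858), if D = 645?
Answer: -313/30745 ≈ -0.010181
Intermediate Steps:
-408/D - 534/(-858) = -408/645 - 534/(-858) = -408*1/645 - 534*(-1/858) = -136/215 + 89/143 = -313/30745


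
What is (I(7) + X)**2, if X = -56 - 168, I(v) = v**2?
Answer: 30625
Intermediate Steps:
X = -224
(I(7) + X)**2 = (7**2 - 224)**2 = (49 - 224)**2 = (-175)**2 = 30625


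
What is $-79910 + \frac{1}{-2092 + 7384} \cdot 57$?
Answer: $- \frac{140961221}{1764} \approx -79910.0$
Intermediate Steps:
$-79910 + \frac{1}{-2092 + 7384} \cdot 57 = -79910 + \frac{1}{5292} \cdot 57 = -79910 + \frac{19}{1764} = - \frac{140961221}{1764}$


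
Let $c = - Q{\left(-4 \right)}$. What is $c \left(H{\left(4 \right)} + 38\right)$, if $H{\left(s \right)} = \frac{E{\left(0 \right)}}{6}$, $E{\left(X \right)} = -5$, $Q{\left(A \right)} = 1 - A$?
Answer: $- \frac{1115}{6} \approx -185.83$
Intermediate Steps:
$H{\left(s \right)} = - \frac{5}{6}$
$c = -5$ ($c = - (1 - -4) = - (1 + 4) = \left(-1\right) 5 = -5$)
$c \left(H{\left(4 \right)} + 38\right) = - 5 \left(- \frac{5}{6} + 38\right) = \left(-5\right) \frac{223}{6} = - \frac{1115}{6}$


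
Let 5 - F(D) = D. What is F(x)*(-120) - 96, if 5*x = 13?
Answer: -384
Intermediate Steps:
x = 13/5 (x = (⅕)*13 = 13/5 ≈ 2.6000)
F(D) = 5 - D
F(x)*(-120) - 96 = (5 - 1*13/5)*(-120) - 96 = (5 - 13/5)*(-120) - 96 = (12/5)*(-120) - 96 = -288 - 96 = -384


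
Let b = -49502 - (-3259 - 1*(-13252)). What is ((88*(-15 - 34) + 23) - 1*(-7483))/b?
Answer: -3194/59495 ≈ -0.053685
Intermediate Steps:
b = -59495 (b = -49502 - (-3259 + 13252) = -49502 - 1*9993 = -49502 - 9993 = -59495)
((88*(-15 - 34) + 23) - 1*(-7483))/b = ((88*(-15 - 34) + 23) - 1*(-7483))/(-59495) = ((88*(-49) + 23) + 7483)*(-1/59495) = ((-4312 + 23) + 7483)*(-1/59495) = (-4289 + 7483)*(-1/59495) = 3194*(-1/59495) = -3194/59495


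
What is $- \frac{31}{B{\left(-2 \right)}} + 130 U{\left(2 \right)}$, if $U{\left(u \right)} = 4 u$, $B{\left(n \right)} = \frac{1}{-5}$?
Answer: $1195$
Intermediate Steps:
$B{\left(n \right)} = - \frac{1}{5}$
$- \frac{31}{B{\left(-2 \right)}} + 130 U{\left(2 \right)} = - \frac{31}{- \frac{1}{5}} + 130 \cdot 4 \cdot 2 = \left(-31\right) \left(-5\right) + 130 \cdot 8 = 155 + 1040 = 1195$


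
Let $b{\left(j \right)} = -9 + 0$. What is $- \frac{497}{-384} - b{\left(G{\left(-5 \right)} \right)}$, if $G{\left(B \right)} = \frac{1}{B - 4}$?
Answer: $\frac{3953}{384} \approx 10.294$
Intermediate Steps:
$G{\left(B \right)} = \frac{1}{-4 + B}$
$b{\left(j \right)} = -9$
$- \frac{497}{-384} - b{\left(G{\left(-5 \right)} \right)} = - \frac{497}{-384} - -9 = \left(-497\right) \left(- \frac{1}{384}\right) + 9 = \frac{497}{384} + 9 = \frac{3953}{384}$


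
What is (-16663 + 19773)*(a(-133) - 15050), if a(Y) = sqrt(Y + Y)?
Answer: -46805500 + 3110*I*sqrt(266) ≈ -4.6806e+7 + 50723.0*I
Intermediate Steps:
a(Y) = sqrt(2)*sqrt(Y) (a(Y) = sqrt(2*Y) = sqrt(2)*sqrt(Y))
(-16663 + 19773)*(a(-133) - 15050) = (-16663 + 19773)*(sqrt(2)*sqrt(-133) - 15050) = 3110*(sqrt(2)*(I*sqrt(133)) - 15050) = 3110*(I*sqrt(266) - 15050) = 3110*(-15050 + I*sqrt(266)) = -46805500 + 3110*I*sqrt(266)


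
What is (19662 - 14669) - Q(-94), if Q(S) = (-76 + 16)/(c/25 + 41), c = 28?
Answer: 1753043/351 ≈ 4994.4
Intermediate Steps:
Q(S) = -500/351 (Q(S) = (-76 + 16)/(28/25 + 41) = -60/(28*(1/25) + 41) = -60/(28/25 + 41) = -60/1053/25 = -60*25/1053 = -500/351)
(19662 - 14669) - Q(-94) = (19662 - 14669) - 1*(-500/351) = 4993 + 500/351 = 1753043/351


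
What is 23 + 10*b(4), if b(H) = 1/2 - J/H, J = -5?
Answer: 81/2 ≈ 40.500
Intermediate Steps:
b(H) = 1/2 + 5/H (b(H) = 1/2 - (-5)/H = 1/2 + 5/H)
23 + 10*b(4) = 23 + 10*((1/2)*(10 + 4)/4) = 23 + 10*((1/2)*(1/4)*14) = 23 + 10*(7/4) = 23 + 35/2 = 81/2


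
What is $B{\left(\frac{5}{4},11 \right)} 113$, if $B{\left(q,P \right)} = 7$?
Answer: $791$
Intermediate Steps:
$B{\left(\frac{5}{4},11 \right)} 113 = 7 \cdot 113 = 791$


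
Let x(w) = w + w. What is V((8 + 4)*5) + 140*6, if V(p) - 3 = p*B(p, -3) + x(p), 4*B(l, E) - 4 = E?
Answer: 978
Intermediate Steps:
B(l, E) = 1 + E/4
x(w) = 2*w
V(p) = 3 + 9*p/4 (V(p) = 3 + (p*(1 + (¼)*(-3)) + 2*p) = 3 + (p*(1 - ¾) + 2*p) = 3 + (p*(¼) + 2*p) = 3 + (p/4 + 2*p) = 3 + 9*p/4)
V((8 + 4)*5) + 140*6 = (3 + 9*((8 + 4)*5)/4) + 140*6 = (3 + 9*(12*5)/4) + 840 = (3 + (9/4)*60) + 840 = (3 + 135) + 840 = 138 + 840 = 978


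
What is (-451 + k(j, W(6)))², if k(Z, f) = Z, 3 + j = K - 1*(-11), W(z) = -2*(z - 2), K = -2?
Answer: 198025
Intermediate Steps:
W(z) = 4 - 2*z (W(z) = -2*(-2 + z) = 4 - 2*z)
j = 6 (j = -3 + (-2 - 1*(-11)) = -3 + (-2 + 11) = -3 + 9 = 6)
(-451 + k(j, W(6)))² = (-451 + 6)² = (-445)² = 198025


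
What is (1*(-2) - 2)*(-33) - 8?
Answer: 124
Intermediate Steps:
(1*(-2) - 2)*(-33) - 8 = (-2 - 2)*(-33) - 8 = -4*(-33) - 8 = 132 - 8 = 124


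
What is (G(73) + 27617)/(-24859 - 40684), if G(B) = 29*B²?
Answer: -182158/65543 ≈ -2.7792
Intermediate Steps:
(G(73) + 27617)/(-24859 - 40684) = (29*73² + 27617)/(-24859 - 40684) = (29*5329 + 27617)/(-65543) = (154541 + 27617)*(-1/65543) = 182158*(-1/65543) = -182158/65543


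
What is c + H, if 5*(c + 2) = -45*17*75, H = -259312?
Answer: -270789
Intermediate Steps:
c = -11477 (c = -2 + (-45*17*75)/5 = -2 + (-765*75)/5 = -2 + (⅕)*(-57375) = -2 - 11475 = -11477)
c + H = -11477 - 259312 = -270789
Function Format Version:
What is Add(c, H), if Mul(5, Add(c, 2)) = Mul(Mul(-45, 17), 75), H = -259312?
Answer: -270789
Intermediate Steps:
c = -11477 (c = Add(-2, Mul(Rational(1, 5), Mul(Mul(-45, 17), 75))) = Add(-2, Mul(Rational(1, 5), Mul(-765, 75))) = Add(-2, Mul(Rational(1, 5), -57375)) = Add(-2, -11475) = -11477)
Add(c, H) = Add(-11477, -259312) = -270789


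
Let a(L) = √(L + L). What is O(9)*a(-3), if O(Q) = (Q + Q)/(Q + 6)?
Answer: 6*I*√6/5 ≈ 2.9394*I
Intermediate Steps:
a(L) = √2*√L (a(L) = √(2*L) = √2*√L)
O(Q) = 2*Q/(6 + Q) (O(Q) = (2*Q)/(6 + Q) = 2*Q/(6 + Q))
O(9)*a(-3) = (2*9/(6 + 9))*(√2*√(-3)) = (2*9/15)*(√2*(I*√3)) = (2*9*(1/15))*(I*√6) = 6*(I*√6)/5 = 6*I*√6/5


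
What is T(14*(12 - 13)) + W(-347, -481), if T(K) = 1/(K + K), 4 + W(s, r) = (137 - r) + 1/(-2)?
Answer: 17177/28 ≈ 613.46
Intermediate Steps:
W(s, r) = 265/2 - r (W(s, r) = -4 + ((137 - r) + 1/(-2)) = -4 + ((137 - r) - 1/2) = -4 + (273/2 - r) = 265/2 - r)
T(K) = 1/(2*K)
T(14*(12 - 13)) + W(-347, -481) = 1/(2*((14*(12 - 13)))) + (265/2 - 1*(-481)) = 1/(2*((14*(-1)))) + (265/2 + 481) = (1/2)/(-14) + 1227/2 = (1/2)*(-1/14) + 1227/2 = -1/28 + 1227/2 = 17177/28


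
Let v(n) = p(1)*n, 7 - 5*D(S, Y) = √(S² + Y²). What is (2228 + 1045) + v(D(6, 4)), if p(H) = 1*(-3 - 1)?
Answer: 16337/5 + 8*√13/5 ≈ 3273.2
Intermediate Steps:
D(S, Y) = 7/5 - √(S² + Y²)/5
p(H) = -4 (p(H) = 1*(-4) = -4)
v(n) = -4*n
(2228 + 1045) + v(D(6, 4)) = (2228 + 1045) - 4*(7/5 - √(6² + 4²)/5) = 3273 - 4*(7/5 - √(36 + 16)/5) = 3273 - 4*(7/5 - 2*√13/5) = 3273 + (-28/5 + 8*√13/5) = 16337/5 + 8*√13/5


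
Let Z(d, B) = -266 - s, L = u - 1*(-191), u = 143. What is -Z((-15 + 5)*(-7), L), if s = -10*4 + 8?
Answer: 234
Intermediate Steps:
s = -32 (s = -40 + 8 = -32)
L = 334 (L = 143 - 1*(-191) = 143 + 191 = 334)
Z(d, B) = -234 (Z(d, B) = -266 - 1*(-32) = -266 + 32 = -234)
-Z((-15 + 5)*(-7), L) = -1*(-234) = 234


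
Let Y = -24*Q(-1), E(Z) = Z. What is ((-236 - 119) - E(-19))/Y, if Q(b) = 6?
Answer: 7/3 ≈ 2.3333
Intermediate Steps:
Y = -144 (Y = -24*6 = -144)
((-236 - 119) - E(-19))/Y = ((-236 - 119) - 1*(-19))/(-144) = (-355 + 19)*(-1/144) = -336*(-1/144) = 7/3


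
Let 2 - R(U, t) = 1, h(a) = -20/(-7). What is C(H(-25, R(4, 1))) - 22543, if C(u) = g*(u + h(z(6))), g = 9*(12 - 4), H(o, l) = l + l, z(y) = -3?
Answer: -155353/7 ≈ -22193.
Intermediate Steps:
h(a) = 20/7 (h(a) = -20*(-⅐) = 20/7)
R(U, t) = 1 (R(U, t) = 2 - 1*1 = 2 - 1 = 1)
H(o, l) = 2*l
g = 72 (g = 9*8 = 72)
C(u) = 1440/7 + 72*u (C(u) = 72*(u + 20/7) = 72*(20/7 + u) = 1440/7 + 72*u)
C(H(-25, R(4, 1))) - 22543 = (1440/7 + 72*(2*1)) - 22543 = (1440/7 + 72*2) - 22543 = (1440/7 + 144) - 22543 = 2448/7 - 22543 = -155353/7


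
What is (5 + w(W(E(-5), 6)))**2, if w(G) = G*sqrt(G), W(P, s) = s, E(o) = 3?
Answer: 241 + 60*sqrt(6) ≈ 387.97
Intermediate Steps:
w(G) = G**(3/2)
(5 + w(W(E(-5), 6)))**2 = (5 + 6**(3/2))**2 = (5 + 6*sqrt(6))**2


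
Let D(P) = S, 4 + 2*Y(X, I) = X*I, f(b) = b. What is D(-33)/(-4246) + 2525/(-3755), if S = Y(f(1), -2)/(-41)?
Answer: -87915683/130738586 ≈ -0.67245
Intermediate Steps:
Y(X, I) = -2 + I*X/2 (Y(X, I) = -2 + (X*I)/2 = -2 + (I*X)/2 = -2 + I*X/2)
S = 3/41 (S = (-2 + (1/2)*(-2)*1)/(-41) = (-2 - 1)*(-1/41) = -3*(-1/41) = 3/41 ≈ 0.073171)
D(P) = 3/41
D(-33)/(-4246) + 2525/(-3755) = (3/41)/(-4246) + 2525/(-3755) = (3/41)*(-1/4246) + 2525*(-1/3755) = -3/174086 - 505/751 = -87915683/130738586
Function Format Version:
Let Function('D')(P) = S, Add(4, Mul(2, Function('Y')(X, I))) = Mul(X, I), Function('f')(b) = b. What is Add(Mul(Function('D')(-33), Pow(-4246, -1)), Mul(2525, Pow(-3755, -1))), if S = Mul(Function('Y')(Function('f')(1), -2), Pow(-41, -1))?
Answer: Rational(-87915683, 130738586) ≈ -0.67245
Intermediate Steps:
Function('Y')(X, I) = Add(-2, Mul(Rational(1, 2), I, X)) (Function('Y')(X, I) = Add(-2, Mul(Rational(1, 2), Mul(X, I))) = Add(-2, Mul(Rational(1, 2), Mul(I, X))) = Add(-2, Mul(Rational(1, 2), I, X)))
S = Rational(3, 41) (S = Mul(Add(-2, Mul(Rational(1, 2), -2, 1)), Pow(-41, -1)) = Mul(Add(-2, -1), Rational(-1, 41)) = Mul(-3, Rational(-1, 41)) = Rational(3, 41) ≈ 0.073171)
Function('D')(P) = Rational(3, 41)
Add(Mul(Function('D')(-33), Pow(-4246, -1)), Mul(2525, Pow(-3755, -1))) = Add(Mul(Rational(3, 41), Pow(-4246, -1)), Mul(2525, Pow(-3755, -1))) = Add(Mul(Rational(3, 41), Rational(-1, 4246)), Mul(2525, Rational(-1, 3755))) = Add(Rational(-3, 174086), Rational(-505, 751)) = Rational(-87915683, 130738586)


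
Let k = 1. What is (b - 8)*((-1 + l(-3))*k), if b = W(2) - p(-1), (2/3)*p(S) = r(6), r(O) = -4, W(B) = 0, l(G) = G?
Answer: 8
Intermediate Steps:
p(S) = -6 (p(S) = (3/2)*(-4) = -6)
b = 6 (b = 0 - 1*(-6) = 0 + 6 = 6)
(b - 8)*((-1 + l(-3))*k) = (6 - 8)*((-1 - 3)*1) = -(-8) = -2*(-4) = 8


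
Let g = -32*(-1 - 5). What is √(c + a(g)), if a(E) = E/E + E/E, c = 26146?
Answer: 2*√6537 ≈ 161.70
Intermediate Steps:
g = 192 (g = -32*(-6) = 192)
a(E) = 2 (a(E) = 1 + 1 = 2)
√(c + a(g)) = √(26146 + 2) = √26148 = 2*√6537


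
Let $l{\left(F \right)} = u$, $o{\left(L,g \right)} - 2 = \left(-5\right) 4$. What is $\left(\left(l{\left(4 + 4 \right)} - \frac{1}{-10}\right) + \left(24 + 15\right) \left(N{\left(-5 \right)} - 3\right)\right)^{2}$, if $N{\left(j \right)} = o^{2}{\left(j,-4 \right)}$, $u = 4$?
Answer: $\frac{15682803361}{100} \approx 1.5683 \cdot 10^{8}$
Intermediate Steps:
$o{\left(L,g \right)} = -18$ ($o{\left(L,g \right)} = 2 - 20 = -18$)
$N{\left(j \right)} = 324$ ($N{\left(j \right)} = \left(-18\right)^{2} = 324$)
$l{\left(F \right)} = 4$
$\left(\left(l{\left(4 + 4 \right)} - \frac{1}{-10}\right) + \left(24 + 15\right) \left(N{\left(-5 \right)} - 3\right)\right)^{2} = \left(\left(4 - \frac{1}{-10}\right) + \left(24 + 15\right) \left(324 - 3\right)\right)^{2} = \left(\left(4 - - \frac{1}{10}\right) + 39 \cdot 321\right)^{2} = \left(\left(4 + \frac{1}{10}\right) + 12519\right)^{2} = \left(\frac{41}{10} + 12519\right)^{2} = \left(\frac{125231}{10}\right)^{2} = \frac{15682803361}{100}$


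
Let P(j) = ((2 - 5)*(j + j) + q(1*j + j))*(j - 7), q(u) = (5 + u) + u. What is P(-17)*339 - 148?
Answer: -317452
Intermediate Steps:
q(u) = 5 + 2*u
P(j) = (-7 + j)*(5 - 2*j) (P(j) = ((2 - 5)*(j + j) + (5 + 2*(1*j + j)))*(j - 7) = (-6*j + (5 + 2*(j + j)))*(-7 + j) = (-6*j + (5 + 2*(2*j)))*(-7 + j) = (-6*j + (5 + 4*j))*(-7 + j) = (5 - 2*j)*(-7 + j) = (-7 + j)*(5 - 2*j))
P(-17)*339 - 148 = (-35 - 2*(-17)² + 19*(-17))*339 - 148 = (-35 - 2*289 - 323)*339 - 148 = (-35 - 578 - 323)*339 - 148 = -936*339 - 148 = -317304 - 148 = -317452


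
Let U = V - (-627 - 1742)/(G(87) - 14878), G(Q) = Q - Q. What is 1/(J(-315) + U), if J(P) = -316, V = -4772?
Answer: -14878/75701633 ≈ -0.00019653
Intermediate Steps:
G(Q) = 0
U = -71000185/14878 (U = -4772 - (-627 - 1742)/(0 - 14878) = -4772 - (-2369)/(-14878) = -4772 - (-2369)*(-1)/14878 = -4772 - 1*2369/14878 = -4772 - 2369/14878 = -71000185/14878 ≈ -4772.2)
1/(J(-315) + U) = 1/(-316 - 71000185/14878) = 1/(-75701633/14878) = -14878/75701633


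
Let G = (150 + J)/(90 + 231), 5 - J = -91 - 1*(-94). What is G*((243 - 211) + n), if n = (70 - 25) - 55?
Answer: 3344/321 ≈ 10.417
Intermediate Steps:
n = -10 (n = 45 - 55 = -10)
J = 2 (J = 5 - (-91 - 1*(-94)) = 5 - (-91 + 94) = 5 - 1*3 = 5 - 3 = 2)
G = 152/321 (G = (150 + 2)/(90 + 231) = 152/321 ≈ 0.47352)
G*((243 - 211) + n) = 152*((243 - 211) - 10)/321 = 152*(32 - 10)/321 = (152/321)*22 = 3344/321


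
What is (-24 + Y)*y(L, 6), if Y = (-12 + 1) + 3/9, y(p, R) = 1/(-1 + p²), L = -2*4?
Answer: -104/189 ≈ -0.55026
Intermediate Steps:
L = -8
Y = -32/3 (Y = -11 + 3*(⅑) = -11 + ⅓ = -32/3 ≈ -10.667)
(-24 + Y)*y(L, 6) = (-24 - 32/3)/(-1 + (-8)²) = -104/(3*(-1 + 64)) = -104/3/63 = -104/3*1/63 = -104/189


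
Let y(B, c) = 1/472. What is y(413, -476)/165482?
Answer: 1/78107504 ≈ 1.2803e-8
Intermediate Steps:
y(B, c) = 1/472
y(413, -476)/165482 = (1/472)/165482 = (1/472)*(1/165482) = 1/78107504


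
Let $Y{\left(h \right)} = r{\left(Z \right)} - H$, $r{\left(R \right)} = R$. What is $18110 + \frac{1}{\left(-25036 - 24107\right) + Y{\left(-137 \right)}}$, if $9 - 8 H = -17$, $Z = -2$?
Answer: $\frac{3560299226}{196593} \approx 18110.0$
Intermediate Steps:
$H = \frac{13}{4}$ ($H = \frac{9}{8} - - \frac{17}{8} = \frac{9}{8} + \frac{17}{8} = \frac{13}{4} \approx 3.25$)
$Y{\left(h \right)} = - \frac{21}{4}$ ($Y{\left(h \right)} = -2 - \frac{13}{4} = - \frac{21}{4}$)
$18110 + \frac{1}{\left(-25036 - 24107\right) + Y{\left(-137 \right)}} = 18110 + \frac{1}{\left(-25036 - 24107\right) - \frac{21}{4}} = 18110 + \frac{1}{-49143 - \frac{21}{4}} = 18110 + \frac{1}{- \frac{196593}{4}} = 18110 - \frac{4}{196593} = \frac{3560299226}{196593}$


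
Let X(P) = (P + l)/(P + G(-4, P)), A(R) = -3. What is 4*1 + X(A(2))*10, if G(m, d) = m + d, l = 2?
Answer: 5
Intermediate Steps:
G(m, d) = d + m
X(P) = (2 + P)/(-4 + 2*P) (X(P) = (P + 2)/(P + (P - 4)) = (2 + P)/(P + (-4 + P)) = (2 + P)/(-4 + 2*P))
4*1 + X(A(2))*10 = 4*1 + ((2 - 3)/(2*(-2 - 3)))*10 = 4 + ((1/2)*(-1)/(-5))*10 = 4 + ((1/2)*(-1/5)*(-1))*10 = 4 + (1/10)*10 = 4 + 1 = 5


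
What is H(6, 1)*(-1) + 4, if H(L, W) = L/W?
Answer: -2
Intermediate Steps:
H(6, 1)*(-1) + 4 = (6/1)*(-1) + 4 = (6*1)*(-1) + 4 = 6*(-1) + 4 = -6 + 4 = -2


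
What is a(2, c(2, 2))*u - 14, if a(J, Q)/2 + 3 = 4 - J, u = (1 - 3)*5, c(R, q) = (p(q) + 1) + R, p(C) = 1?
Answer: 6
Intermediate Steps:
c(R, q) = 2 + R (c(R, q) = (1 + 1) + R = 2 + R)
u = -10 (u = -2*5 = -10)
a(J, Q) = 2 - 2*J (a(J, Q) = -6 + 2*(4 - J) = -6 + (8 - 2*J) = 2 - 2*J)
a(2, c(2, 2))*u - 14 = (2 - 2*2)*(-10) - 14 = (2 - 4)*(-10) - 14 = -2*(-10) - 14 = 20 - 14 = 6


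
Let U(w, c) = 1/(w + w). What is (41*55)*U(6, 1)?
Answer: 2255/12 ≈ 187.92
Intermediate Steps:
U(w, c) = 1/(2*w)
(41*55)*U(6, 1) = (41*55)*((½)/6) = 2255*((½)*(⅙)) = 2255*(1/12) = 2255/12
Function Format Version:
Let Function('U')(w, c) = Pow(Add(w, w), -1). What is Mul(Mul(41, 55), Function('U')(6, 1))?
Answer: Rational(2255, 12) ≈ 187.92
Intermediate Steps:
Function('U')(w, c) = Mul(Rational(1, 2), Pow(w, -1)) (Function('U')(w, c) = Pow(Mul(2, w), -1) = Mul(Rational(1, 2), Pow(w, -1)))
Mul(Mul(41, 55), Function('U')(6, 1)) = Mul(Mul(41, 55), Mul(Rational(1, 2), Pow(6, -1))) = Mul(2255, Mul(Rational(1, 2), Rational(1, 6))) = Mul(2255, Rational(1, 12)) = Rational(2255, 12)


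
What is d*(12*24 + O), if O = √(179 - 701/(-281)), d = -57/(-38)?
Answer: 432 + 15*√143310/281 ≈ 452.21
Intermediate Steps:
d = 3/2 (d = -57*(-1/38) = 3/2 ≈ 1.5000)
O = 10*√143310/281 (O = √(179 - 701*(-1/281)) = √(179 + 701/281) = √(51000/281) = 10*√143310/281 ≈ 13.472)
d*(12*24 + O) = 3*(12*24 + 10*√143310/281)/2 = 3*(288 + 10*√143310/281)/2 = 432 + 15*√143310/281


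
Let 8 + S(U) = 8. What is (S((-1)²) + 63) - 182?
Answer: -119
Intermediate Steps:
S(U) = 0 (S(U) = -8 + 8 = 0)
(S((-1)²) + 63) - 182 = (0 + 63) - 182 = 63 - 182 = -119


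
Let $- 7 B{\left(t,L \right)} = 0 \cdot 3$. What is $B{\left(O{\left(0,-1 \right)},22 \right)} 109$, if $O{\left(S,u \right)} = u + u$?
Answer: $0$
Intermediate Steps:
$O{\left(S,u \right)} = 2 u$
$B{\left(t,L \right)} = 0$ ($B{\left(t,L \right)} = - \frac{0 \cdot 3}{7} = \left(- \frac{1}{7}\right) 0 = 0$)
$B{\left(O{\left(0,-1 \right)},22 \right)} 109 = 0 \cdot 109 = 0$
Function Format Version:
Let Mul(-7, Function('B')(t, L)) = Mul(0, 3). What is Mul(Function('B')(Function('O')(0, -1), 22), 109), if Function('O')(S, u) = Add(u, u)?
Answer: 0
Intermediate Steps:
Function('O')(S, u) = Mul(2, u)
Function('B')(t, L) = 0 (Function('B')(t, L) = Mul(Rational(-1, 7), Mul(0, 3)) = Mul(Rational(-1, 7), 0) = 0)
Mul(Function('B')(Function('O')(0, -1), 22), 109) = Mul(0, 109) = 0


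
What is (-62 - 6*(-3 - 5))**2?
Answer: 196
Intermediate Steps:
(-62 - 6*(-3 - 5))**2 = (-62 - 6*(-8))**2 = (-62 + 48)**2 = (-14)**2 = 196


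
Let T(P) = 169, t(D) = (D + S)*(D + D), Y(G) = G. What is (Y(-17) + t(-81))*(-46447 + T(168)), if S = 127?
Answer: 345650382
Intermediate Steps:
t(D) = 2*D*(127 + D) (t(D) = (D + 127)*(D + D) = (127 + D)*(2*D) = 2*D*(127 + D))
(Y(-17) + t(-81))*(-46447 + T(168)) = (-17 + 2*(-81)*(127 - 81))*(-46447 + 169) = (-17 + 2*(-81)*46)*(-46278) = (-17 - 7452)*(-46278) = -7469*(-46278) = 345650382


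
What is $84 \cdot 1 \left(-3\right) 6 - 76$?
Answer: $-1588$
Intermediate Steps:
$84 \cdot 1 \left(-3\right) 6 - 76 = 84 \left(\left(-3\right) 6\right) - 76 = 84 \left(-18\right) - 76 = -1512 - 76 = -1588$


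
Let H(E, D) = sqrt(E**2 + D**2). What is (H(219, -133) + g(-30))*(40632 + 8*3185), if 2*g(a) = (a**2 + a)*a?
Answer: -862761600 + 330560*sqrt(2626) ≈ -8.4582e+8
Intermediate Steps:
g(a) = a*(a + a**2)/2 (g(a) = ((a**2 + a)*a)/2 = ((a + a**2)*a)/2 = (a*(a + a**2))/2 = a*(a + a**2)/2)
H(E, D) = sqrt(D**2 + E**2)
(H(219, -133) + g(-30))*(40632 + 8*3185) = (sqrt((-133)**2 + 219**2) + (1/2)*(-30)**2*(1 - 30))*(40632 + 8*3185) = (sqrt(17689 + 47961) + (1/2)*900*(-29))*(40632 + 25480) = (sqrt(65650) - 13050)*66112 = (5*sqrt(2626) - 13050)*66112 = (-13050 + 5*sqrt(2626))*66112 = -862761600 + 330560*sqrt(2626)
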